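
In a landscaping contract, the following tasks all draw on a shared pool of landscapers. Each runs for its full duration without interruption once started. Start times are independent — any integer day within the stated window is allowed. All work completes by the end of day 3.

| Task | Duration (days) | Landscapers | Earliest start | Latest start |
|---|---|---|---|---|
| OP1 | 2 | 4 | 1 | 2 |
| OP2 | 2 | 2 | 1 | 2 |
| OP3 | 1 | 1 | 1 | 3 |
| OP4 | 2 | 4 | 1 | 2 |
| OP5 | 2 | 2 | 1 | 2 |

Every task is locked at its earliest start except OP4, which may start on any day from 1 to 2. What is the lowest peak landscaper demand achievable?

12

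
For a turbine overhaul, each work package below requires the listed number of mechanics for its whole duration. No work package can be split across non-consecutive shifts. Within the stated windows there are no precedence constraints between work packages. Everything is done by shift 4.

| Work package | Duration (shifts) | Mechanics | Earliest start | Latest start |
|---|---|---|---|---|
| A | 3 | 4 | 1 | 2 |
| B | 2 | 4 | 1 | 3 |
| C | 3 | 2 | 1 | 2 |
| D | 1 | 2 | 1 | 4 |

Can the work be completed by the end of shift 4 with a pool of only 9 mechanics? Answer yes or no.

no

The minimum achievable peak is 10; 9 < 10, so no feasible schedule stays within the cap.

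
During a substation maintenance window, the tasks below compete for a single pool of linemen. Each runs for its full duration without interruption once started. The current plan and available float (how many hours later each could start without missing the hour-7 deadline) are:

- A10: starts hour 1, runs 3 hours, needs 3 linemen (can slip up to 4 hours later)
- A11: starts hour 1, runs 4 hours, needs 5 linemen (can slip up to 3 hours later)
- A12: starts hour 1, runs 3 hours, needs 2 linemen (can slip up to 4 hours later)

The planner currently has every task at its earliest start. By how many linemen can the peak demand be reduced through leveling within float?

Early-start peak: h1:10  h2:10  h3:10  h4:5  h5:0  h6:0  h7:0 ⇒ 10.
Leveled (A10@1, A11@4, A12@1): h1:5  h2:5  h3:5  h4:5  h5:5  h6:5  h7:5 ⇒ 5.
Reduction 10 − 5 = 5.

5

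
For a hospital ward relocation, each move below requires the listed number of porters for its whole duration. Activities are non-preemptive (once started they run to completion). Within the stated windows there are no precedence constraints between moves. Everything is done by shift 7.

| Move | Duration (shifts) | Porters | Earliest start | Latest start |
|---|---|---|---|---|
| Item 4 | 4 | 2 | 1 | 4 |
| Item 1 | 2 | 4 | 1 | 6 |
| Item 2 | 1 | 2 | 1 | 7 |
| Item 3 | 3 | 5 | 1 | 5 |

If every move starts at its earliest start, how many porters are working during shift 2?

11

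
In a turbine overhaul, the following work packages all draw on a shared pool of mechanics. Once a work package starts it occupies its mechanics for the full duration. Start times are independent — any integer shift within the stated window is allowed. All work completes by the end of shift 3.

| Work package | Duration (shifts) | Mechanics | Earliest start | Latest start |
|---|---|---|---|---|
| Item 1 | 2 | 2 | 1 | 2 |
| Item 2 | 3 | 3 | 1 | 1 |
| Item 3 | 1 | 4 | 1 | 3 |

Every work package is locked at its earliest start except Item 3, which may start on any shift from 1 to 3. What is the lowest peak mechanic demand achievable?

Item 3@1: s1:9  s2:5  s3:3 → peak 9
Item 3@2: s1:5  s2:9  s3:3 → peak 9
Item 3@3: s1:5  s2:5  s3:7 → peak 7
Best is Item 3@3, peak 7.

7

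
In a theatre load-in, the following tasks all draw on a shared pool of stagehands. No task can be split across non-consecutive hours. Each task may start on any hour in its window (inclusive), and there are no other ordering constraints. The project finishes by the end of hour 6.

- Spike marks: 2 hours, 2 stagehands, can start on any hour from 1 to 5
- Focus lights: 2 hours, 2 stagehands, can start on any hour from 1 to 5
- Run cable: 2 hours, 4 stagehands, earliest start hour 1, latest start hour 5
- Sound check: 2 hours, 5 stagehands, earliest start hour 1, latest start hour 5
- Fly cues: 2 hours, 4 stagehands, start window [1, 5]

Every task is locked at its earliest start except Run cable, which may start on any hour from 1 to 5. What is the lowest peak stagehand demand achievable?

Run cable@1: h1:17  h2:17  h3:0  h4:0  h5:0  h6:0 → peak 17
Run cable@2: h1:13  h2:17  h3:4  h4:0  h5:0  h6:0 → peak 17
Run cable@3: h1:13  h2:13  h3:4  h4:4  h5:0  h6:0 → peak 13
Run cable@4: h1:13  h2:13  h3:0  h4:4  h5:4  h6:0 → peak 13
Run cable@5: h1:13  h2:13  h3:0  h4:0  h5:4  h6:4 → peak 13
Best is Run cable@3, peak 13.

13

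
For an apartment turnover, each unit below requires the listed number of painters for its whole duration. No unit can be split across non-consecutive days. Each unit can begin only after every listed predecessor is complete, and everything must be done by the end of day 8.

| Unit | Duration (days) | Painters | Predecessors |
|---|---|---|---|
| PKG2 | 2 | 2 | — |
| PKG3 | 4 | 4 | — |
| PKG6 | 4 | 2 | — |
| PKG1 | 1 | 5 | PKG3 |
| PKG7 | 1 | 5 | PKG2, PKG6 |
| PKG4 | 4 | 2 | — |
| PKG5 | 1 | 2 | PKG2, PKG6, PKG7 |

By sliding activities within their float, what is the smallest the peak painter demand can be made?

Early-start (PKG2@1, PKG3@1, PKG6@1, PKG1@5, PKG7@5, PKG4@1, PKG5@6) gives peak 10: d1:10  d2:10  d3:8  d4:8  d5:10  d6:2  d7:0  d8:0.
Shift PKG7→6, PKG4→3, PKG5→7.
Schedule PKG2@1, PKG3@1, PKG6@1, PKG1@5, PKG7@6, PKG4@3, PKG5@7: d1:8  d2:8  d3:8  d4:8  d5:7  d6:7  d7:2  d8:0 — peak 8.

8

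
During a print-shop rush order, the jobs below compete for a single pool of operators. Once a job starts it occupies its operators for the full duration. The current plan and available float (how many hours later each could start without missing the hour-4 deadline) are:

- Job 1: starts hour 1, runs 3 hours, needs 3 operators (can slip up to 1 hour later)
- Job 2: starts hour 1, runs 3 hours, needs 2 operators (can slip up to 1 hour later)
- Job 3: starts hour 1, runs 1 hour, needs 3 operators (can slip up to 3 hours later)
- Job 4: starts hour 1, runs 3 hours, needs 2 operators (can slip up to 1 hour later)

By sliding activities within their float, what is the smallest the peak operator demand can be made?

7

Early-start (Job 1@1, Job 2@1, Job 3@1, Job 4@1) gives peak 10: h1:10  h2:7  h3:7  h4:0.
Shift Job 3→4.
Schedule Job 1@1, Job 2@1, Job 3@4, Job 4@1: h1:7  h2:7  h3:7  h4:3 — peak 7.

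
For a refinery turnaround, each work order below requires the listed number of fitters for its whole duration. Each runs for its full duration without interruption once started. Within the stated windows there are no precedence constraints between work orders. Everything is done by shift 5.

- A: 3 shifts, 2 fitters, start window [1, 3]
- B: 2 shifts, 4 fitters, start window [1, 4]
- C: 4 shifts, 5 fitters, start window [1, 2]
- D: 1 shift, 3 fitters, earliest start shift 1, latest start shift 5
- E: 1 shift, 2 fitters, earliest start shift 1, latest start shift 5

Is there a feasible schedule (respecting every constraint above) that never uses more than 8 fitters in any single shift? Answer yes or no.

The minimum achievable peak is 9; 8 < 9, so no feasible schedule stays within the cap.

no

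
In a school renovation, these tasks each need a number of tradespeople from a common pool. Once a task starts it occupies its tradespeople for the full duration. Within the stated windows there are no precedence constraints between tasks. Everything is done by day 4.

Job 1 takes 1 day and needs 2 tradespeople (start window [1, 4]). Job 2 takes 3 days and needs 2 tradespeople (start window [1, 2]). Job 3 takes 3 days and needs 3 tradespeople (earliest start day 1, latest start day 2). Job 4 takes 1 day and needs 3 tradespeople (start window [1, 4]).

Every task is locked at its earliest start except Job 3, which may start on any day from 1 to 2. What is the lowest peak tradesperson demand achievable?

Job 3@1: d1:10  d2:5  d3:5  d4:0 → peak 10
Job 3@2: d1:7  d2:5  d3:5  d4:3 → peak 7
Best is Job 3@2, peak 7.

7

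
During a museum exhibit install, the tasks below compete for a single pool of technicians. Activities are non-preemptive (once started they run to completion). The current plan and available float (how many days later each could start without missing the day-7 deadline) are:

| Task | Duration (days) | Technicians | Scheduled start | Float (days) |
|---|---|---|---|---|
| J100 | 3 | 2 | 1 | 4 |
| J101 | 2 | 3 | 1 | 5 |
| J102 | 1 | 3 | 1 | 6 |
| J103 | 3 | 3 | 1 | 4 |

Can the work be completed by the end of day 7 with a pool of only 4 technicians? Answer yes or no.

no

The minimum achievable peak is 5; 4 < 5, so no feasible schedule stays within the cap.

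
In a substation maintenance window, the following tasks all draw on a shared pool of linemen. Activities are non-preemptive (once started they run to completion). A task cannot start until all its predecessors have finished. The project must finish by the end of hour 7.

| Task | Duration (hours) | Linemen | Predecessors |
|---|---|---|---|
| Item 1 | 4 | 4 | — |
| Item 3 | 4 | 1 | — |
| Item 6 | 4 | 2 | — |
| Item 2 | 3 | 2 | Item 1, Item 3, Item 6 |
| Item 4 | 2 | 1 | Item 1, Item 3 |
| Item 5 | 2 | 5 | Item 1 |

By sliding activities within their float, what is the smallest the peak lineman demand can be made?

8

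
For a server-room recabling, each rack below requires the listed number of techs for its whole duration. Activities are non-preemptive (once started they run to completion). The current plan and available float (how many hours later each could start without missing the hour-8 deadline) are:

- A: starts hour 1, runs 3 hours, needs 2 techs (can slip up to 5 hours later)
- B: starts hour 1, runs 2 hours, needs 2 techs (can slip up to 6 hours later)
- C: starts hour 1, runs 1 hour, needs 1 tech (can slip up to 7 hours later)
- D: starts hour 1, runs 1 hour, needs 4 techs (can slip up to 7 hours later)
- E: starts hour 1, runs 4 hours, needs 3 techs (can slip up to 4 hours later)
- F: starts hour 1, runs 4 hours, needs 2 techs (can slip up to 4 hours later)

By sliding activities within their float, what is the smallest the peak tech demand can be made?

Early-start (A@1, B@1, C@1, D@1, E@1, F@1) gives peak 14: h1:14  h2:9  h3:7  h4:5  h5:0  h6:0  h7:0  h8:0.
Shift D→4, E→5, F→5.
Schedule A@1, B@1, C@1, D@4, E@5, F@5: h1:5  h2:4  h3:2  h4:4  h5:5  h6:5  h7:5  h8:5 — peak 5.
Total tech-hours = 35 over 8 hours ⇒ peak ≥ ⌈35/8⌉ = 5, so 5 is optimal.

5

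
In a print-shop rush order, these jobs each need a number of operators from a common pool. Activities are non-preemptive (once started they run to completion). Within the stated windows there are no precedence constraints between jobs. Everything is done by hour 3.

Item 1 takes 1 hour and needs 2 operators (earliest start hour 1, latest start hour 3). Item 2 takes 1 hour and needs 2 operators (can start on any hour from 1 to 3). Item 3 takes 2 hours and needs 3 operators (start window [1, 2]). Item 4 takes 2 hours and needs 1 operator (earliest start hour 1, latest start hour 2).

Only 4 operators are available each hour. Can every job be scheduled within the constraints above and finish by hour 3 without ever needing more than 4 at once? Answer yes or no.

yes

Schedule Item 1@1, Item 2@1, Item 3@2, Item 4@2: h1:4  h2:4  h3:4 — peak 4 ≤ 4.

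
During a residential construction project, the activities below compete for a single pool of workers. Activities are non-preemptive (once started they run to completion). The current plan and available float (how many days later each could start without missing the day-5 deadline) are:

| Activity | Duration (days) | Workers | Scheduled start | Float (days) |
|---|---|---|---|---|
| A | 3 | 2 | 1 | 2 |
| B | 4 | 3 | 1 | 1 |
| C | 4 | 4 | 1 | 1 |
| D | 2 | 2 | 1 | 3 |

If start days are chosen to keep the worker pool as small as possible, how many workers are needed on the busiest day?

9

Early-start (A@1, B@1, C@1, D@1) gives peak 11: d1:11  d2:11  d3:9  d4:7  d5:0.
Shift D→4.
Schedule A@1, B@1, C@1, D@4: d1:9  d2:9  d3:9  d4:9  d5:2 — peak 9.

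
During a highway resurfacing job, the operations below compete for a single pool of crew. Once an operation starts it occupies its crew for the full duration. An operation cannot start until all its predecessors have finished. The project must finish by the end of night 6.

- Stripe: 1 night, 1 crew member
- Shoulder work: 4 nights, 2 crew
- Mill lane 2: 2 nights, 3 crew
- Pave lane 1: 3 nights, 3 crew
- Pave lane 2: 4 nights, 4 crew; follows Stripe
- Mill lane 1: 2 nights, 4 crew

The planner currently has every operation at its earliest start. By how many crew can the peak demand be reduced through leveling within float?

7

Early-start peak: n1:13  n2:16  n3:9  n4:6  n5:4  n6:0 ⇒ 16.
Leveled (Stripe@1, Shoulder work@1, Mill lane 2@1, Pave lane 1@1, Pave lane 2@3, Mill lane 1@5): n1:9  n2:8  n3:9  n4:6  n5:8  n6:8 ⇒ 9.
Reduction 16 − 9 = 7.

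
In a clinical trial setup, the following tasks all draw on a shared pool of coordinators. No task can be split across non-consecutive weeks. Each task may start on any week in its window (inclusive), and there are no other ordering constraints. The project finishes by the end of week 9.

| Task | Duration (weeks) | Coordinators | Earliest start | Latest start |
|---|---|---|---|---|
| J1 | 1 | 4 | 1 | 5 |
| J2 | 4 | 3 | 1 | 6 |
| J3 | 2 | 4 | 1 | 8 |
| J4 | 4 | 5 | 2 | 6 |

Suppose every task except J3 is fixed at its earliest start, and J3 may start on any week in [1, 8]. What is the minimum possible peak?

8

J3@1: w1:11  w2:12  w3:8  w4:8  w5:5  w6:0  w7:0  w8:0  w9:0 → peak 12
J3@2: w1:7  w2:12  w3:12  w4:8  w5:5  w6:0  w7:0  w8:0  w9:0 → peak 12
J3@3: w1:7  w2:8  w3:12  w4:12  w5:5  w6:0  w7:0  w8:0  w9:0 → peak 12
J3@4: w1:7  w2:8  w3:8  w4:12  w5:9  w6:0  w7:0  w8:0  w9:0 → peak 12
J3@5: w1:7  w2:8  w3:8  w4:8  w5:9  w6:4  w7:0  w8:0  w9:0 → peak 9
J3@6: w1:7  w2:8  w3:8  w4:8  w5:5  w6:4  w7:4  w8:0  w9:0 → peak 8
J3@7: w1:7  w2:8  w3:8  w4:8  w5:5  w6:0  w7:4  w8:4  w9:0 → peak 8
J3@8: w1:7  w2:8  w3:8  w4:8  w5:5  w6:0  w7:0  w8:4  w9:4 → peak 8
Best is J3@6, peak 8.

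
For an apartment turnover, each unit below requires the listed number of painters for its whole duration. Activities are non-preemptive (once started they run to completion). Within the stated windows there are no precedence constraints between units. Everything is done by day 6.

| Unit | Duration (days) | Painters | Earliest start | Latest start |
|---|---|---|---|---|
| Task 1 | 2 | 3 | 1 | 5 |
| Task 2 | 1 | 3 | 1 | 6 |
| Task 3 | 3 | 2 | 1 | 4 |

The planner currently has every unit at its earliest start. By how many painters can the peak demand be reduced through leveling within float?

Early-start peak: d1:8  d2:5  d3:2  d4:0  d5:0  d6:0 ⇒ 8.
Leveled (Task 1@1, Task 2@3, Task 3@4): d1:3  d2:3  d3:3  d4:2  d5:2  d6:2 ⇒ 3.
Reduction 8 − 3 = 5.

5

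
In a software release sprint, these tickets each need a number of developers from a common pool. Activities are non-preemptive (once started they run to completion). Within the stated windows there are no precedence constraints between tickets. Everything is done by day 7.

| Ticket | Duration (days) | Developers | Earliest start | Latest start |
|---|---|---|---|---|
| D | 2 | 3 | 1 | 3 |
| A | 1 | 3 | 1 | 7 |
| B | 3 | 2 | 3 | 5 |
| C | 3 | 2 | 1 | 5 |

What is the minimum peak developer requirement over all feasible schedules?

4

Early-start (D@1, A@1, B@3, C@1) gives peak 8: d1:8  d2:5  d3:4  d4:2  d5:2  d6:0  d7:0.
Shift A→3, B→4, C→4.
Schedule D@1, A@3, B@4, C@4: d1:3  d2:3  d3:3  d4:4  d5:4  d6:4  d7:0 — peak 4.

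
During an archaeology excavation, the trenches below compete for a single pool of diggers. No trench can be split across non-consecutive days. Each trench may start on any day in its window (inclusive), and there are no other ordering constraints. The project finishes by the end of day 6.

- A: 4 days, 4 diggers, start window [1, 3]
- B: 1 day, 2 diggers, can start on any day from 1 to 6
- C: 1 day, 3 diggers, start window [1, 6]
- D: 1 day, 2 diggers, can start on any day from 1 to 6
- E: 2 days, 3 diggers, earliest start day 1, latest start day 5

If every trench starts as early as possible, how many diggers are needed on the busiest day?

Early-start schedule: A@1, B@1, C@1, D@1, E@1.
Load per day: day 1: 14, day 2: 7, day 3: 4, day 4: 4, day 5: 0, day 6: 0.
Peak is 14.

14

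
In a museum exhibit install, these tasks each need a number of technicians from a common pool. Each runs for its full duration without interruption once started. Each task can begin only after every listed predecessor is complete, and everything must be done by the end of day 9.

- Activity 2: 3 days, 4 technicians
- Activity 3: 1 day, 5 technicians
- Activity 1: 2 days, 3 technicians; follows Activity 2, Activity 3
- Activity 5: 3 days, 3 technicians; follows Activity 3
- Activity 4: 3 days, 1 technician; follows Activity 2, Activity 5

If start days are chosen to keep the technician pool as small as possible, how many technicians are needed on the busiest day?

7

Early-start (Activity 2@1, Activity 3@1, Activity 1@4, Activity 5@2, Activity 4@5) gives peak 9: d1:9  d2:7  d3:7  d4:6  d5:4  d6:1  d7:1  d8:0  d9:0.
Shift Activity 2→2, Activity 1→5.
Schedule Activity 2@2, Activity 3@1, Activity 1@5, Activity 5@2, Activity 4@5: d1:5  d2:7  d3:7  d4:7  d5:4  d6:4  d7:1  d8:0  d9:0 — peak 7.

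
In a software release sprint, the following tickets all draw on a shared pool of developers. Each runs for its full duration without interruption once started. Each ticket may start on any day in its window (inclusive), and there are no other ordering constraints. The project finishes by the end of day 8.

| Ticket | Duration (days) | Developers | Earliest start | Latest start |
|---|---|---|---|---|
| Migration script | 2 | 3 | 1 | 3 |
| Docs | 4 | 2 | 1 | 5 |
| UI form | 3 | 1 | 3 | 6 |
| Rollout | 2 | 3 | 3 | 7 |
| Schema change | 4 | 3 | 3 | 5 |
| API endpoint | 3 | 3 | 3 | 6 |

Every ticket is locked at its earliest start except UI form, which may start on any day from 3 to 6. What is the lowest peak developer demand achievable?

UI form@3: d1:5  d2:5  d3:12  d4:12  d5:7  d6:3  d7:0  d8:0 → peak 12
UI form@4: d1:5  d2:5  d3:11  d4:12  d5:7  d6:4  d7:0  d8:0 → peak 12
UI form@5: d1:5  d2:5  d3:11  d4:11  d5:7  d6:4  d7:1  d8:0 → peak 11
UI form@6: d1:5  d2:5  d3:11  d4:11  d5:6  d6:4  d7:1  d8:1 → peak 11
Best is UI form@5, peak 11.

11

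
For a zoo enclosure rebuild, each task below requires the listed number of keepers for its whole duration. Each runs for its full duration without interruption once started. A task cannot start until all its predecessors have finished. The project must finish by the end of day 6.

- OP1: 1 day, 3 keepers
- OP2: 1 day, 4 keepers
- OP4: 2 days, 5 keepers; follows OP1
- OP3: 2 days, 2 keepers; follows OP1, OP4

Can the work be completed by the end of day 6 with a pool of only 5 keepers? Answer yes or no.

Schedule OP1@1, OP2@2, OP4@3, OP3@5: d1:3  d2:4  d3:5  d4:5  d5:2  d6:2 — peak 5 ≤ 5.

yes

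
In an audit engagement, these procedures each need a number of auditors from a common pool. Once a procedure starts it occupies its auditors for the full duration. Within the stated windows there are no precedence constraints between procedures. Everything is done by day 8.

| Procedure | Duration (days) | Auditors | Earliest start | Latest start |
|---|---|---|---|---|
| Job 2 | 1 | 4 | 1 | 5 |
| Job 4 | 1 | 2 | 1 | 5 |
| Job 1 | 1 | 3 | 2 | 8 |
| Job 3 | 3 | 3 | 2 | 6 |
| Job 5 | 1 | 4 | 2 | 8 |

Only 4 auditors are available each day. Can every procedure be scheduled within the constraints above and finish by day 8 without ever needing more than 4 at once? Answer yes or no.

yes

Schedule Job 2@1, Job 4@2, Job 1@3, Job 3@4, Job 5@7: d1:4  d2:2  d3:3  d4:3  d5:3  d6:3  d7:4  d8:0 — peak 4 ≤ 4.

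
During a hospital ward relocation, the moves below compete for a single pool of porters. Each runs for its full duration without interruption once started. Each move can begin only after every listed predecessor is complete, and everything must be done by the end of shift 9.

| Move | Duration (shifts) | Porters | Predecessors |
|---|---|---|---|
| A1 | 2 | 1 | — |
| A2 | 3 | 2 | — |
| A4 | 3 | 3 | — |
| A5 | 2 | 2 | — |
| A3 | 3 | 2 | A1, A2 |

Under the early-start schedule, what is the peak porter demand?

Early-start schedule: A1@1, A2@1, A4@1, A5@1, A3@4.
Load per shift: shift 1: 8, shift 2: 8, shift 3: 5, shift 4: 2, shift 5: 2, shift 6: 2, shift 7: 0, shift 8: 0, shift 9: 0.
Peak is 8.

8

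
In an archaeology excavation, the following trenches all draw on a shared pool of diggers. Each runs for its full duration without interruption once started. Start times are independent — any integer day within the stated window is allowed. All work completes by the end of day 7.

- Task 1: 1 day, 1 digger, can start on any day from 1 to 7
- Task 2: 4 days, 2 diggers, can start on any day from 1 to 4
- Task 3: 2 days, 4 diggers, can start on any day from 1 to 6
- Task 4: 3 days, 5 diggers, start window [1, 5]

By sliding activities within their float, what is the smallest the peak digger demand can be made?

Early-start (Task 1@1, Task 2@1, Task 3@1, Task 4@1) gives peak 12: d1:12  d2:11  d3:7  d4:2  d5:0  d6:0  d7:0.
Shift Task 3→2, Task 4→5.
Schedule Task 1@1, Task 2@1, Task 3@2, Task 4@5: d1:3  d2:6  d3:6  d4:2  d5:5  d6:5  d7:5 — peak 6.

6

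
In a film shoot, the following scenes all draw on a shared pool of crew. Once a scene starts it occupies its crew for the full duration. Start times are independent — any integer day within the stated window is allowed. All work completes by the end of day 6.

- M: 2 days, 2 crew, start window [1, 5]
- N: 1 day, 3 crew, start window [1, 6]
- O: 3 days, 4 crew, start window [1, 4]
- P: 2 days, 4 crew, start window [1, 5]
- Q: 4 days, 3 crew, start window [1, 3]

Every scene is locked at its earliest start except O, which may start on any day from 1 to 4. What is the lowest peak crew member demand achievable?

12

O@1: d1:16  d2:13  d3:7  d4:3  d5:0  d6:0 → peak 16
O@2: d1:12  d2:13  d3:7  d4:7  d5:0  d6:0 → peak 13
O@3: d1:12  d2:9  d3:7  d4:7  d5:4  d6:0 → peak 12
O@4: d1:12  d2:9  d3:3  d4:7  d5:4  d6:4 → peak 12
Best is O@3, peak 12.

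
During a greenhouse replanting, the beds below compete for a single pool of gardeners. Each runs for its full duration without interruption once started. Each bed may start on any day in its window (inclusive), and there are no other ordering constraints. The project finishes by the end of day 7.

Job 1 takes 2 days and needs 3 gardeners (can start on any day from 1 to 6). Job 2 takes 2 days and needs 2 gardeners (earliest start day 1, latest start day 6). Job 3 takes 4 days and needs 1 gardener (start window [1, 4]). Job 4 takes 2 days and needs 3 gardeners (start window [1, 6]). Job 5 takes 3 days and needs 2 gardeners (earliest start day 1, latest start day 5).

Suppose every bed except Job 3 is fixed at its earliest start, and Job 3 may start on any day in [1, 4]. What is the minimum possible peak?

10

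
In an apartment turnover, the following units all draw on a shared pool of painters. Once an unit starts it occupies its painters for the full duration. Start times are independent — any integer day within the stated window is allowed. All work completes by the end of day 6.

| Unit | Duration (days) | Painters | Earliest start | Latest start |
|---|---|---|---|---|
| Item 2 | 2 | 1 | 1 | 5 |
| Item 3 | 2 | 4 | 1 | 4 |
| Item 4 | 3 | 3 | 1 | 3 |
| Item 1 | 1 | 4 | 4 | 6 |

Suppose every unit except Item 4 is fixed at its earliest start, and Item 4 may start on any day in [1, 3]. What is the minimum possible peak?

7

Item 4@1: d1:8  d2:8  d3:3  d4:4  d5:0  d6:0 → peak 8
Item 4@2: d1:5  d2:8  d3:3  d4:7  d5:0  d6:0 → peak 8
Item 4@3: d1:5  d2:5  d3:3  d4:7  d5:3  d6:0 → peak 7
Best is Item 4@3, peak 7.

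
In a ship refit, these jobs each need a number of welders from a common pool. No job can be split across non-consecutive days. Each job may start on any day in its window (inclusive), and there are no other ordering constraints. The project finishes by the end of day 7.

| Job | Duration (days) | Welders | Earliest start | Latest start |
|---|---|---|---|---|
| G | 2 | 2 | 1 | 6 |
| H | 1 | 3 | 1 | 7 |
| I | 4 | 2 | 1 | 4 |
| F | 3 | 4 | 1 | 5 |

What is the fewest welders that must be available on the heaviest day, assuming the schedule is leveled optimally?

5

Early-start (G@1, H@1, I@1, F@1) gives peak 11: d1:11  d2:8  d3:6  d4:2  d5:0  d6:0  d7:0.
Shift H→3, F→5.
Schedule G@1, H@3, I@1, F@5: d1:4  d2:4  d3:5  d4:2  d5:4  d6:4  d7:4 — peak 5.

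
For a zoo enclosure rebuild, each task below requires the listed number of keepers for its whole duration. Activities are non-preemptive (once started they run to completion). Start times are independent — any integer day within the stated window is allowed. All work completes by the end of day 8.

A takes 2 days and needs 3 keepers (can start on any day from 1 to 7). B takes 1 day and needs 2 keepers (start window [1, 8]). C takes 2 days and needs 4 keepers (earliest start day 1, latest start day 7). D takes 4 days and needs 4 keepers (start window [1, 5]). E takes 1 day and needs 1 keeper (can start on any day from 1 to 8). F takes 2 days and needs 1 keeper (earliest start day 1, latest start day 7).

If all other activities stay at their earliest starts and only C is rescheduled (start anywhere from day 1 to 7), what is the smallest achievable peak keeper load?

11

C@1: d1:15  d2:12  d3:4  d4:4  d5:0  d6:0  d7:0  d8:0 → peak 15
C@2: d1:11  d2:12  d3:8  d4:4  d5:0  d6:0  d7:0  d8:0 → peak 12
C@3: d1:11  d2:8  d3:8  d4:8  d5:0  d6:0  d7:0  d8:0 → peak 11
C@4: d1:11  d2:8  d3:4  d4:8  d5:4  d6:0  d7:0  d8:0 → peak 11
C@5: d1:11  d2:8  d3:4  d4:4  d5:4  d6:4  d7:0  d8:0 → peak 11
C@6: d1:11  d2:8  d3:4  d4:4  d5:0  d6:4  d7:4  d8:0 → peak 11
C@7: d1:11  d2:8  d3:4  d4:4  d5:0  d6:0  d7:4  d8:4 → peak 11
Best is C@3, peak 11.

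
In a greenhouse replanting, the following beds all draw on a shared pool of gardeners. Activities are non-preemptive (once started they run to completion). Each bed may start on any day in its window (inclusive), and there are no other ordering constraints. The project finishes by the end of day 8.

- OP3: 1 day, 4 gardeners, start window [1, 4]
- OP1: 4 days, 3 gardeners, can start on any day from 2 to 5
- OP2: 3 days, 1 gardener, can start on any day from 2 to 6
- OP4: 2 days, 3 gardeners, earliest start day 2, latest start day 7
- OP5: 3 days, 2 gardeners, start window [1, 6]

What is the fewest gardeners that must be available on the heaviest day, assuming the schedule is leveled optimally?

5

Early-start (OP3@1, OP1@2, OP2@2, OP4@2, OP5@1) gives peak 9: d1:6  d2:9  d3:9  d4:4  d5:3  d6:0  d7:0  d8:0.
Shift OP4→6, OP5→5.
Schedule OP3@1, OP1@2, OP2@2, OP4@6, OP5@5: d1:4  d2:4  d3:4  d4:4  d5:5  d6:5  d7:5  d8:0 — peak 5.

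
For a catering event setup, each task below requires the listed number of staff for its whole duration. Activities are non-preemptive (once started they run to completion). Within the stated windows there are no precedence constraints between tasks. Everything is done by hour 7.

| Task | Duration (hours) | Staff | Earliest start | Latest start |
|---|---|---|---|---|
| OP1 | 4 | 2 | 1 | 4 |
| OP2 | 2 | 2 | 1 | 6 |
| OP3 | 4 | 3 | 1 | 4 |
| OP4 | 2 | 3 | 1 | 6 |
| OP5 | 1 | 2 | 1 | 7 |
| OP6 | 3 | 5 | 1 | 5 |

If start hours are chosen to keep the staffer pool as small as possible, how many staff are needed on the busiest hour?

7

Early-start (OP1@1, OP2@1, OP3@1, OP4@1, OP5@1, OP6@1) gives peak 17: h1:17  h2:15  h3:10  h4:5  h5:0  h6:0  h7:0.
Shift OP2→4, OP3→4, OP4→6, OP5→5.
Schedule OP1@1, OP2@4, OP3@4, OP4@6, OP5@5, OP6@1: h1:7  h2:7  h3:7  h4:7  h5:7  h6:6  h7:6 — peak 7.
Total staffer-hours = 47 over 7 hours ⇒ peak ≥ ⌈47/7⌉ = 7, so 7 is optimal.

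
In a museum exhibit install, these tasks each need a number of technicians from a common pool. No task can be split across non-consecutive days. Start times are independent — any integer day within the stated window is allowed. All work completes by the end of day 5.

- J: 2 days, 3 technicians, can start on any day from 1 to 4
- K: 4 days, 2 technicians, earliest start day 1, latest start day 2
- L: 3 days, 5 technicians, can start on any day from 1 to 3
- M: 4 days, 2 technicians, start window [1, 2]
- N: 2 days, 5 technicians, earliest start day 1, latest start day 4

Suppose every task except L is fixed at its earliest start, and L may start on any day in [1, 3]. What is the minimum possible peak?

12

L@1: d1:17  d2:17  d3:9  d4:4  d5:0 → peak 17
L@2: d1:12  d2:17  d3:9  d4:9  d5:0 → peak 17
L@3: d1:12  d2:12  d3:9  d4:9  d5:5 → peak 12
Best is L@3, peak 12.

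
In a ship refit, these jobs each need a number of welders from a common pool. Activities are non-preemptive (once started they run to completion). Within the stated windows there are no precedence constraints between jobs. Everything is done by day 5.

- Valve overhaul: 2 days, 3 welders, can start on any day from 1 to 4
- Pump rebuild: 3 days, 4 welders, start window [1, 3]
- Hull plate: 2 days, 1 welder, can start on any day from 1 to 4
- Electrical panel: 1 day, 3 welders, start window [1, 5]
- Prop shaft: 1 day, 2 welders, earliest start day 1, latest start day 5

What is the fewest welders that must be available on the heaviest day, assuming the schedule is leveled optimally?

Early-start (Valve overhaul@1, Pump rebuild@1, Hull plate@1, Electrical panel@1, Prop shaft@1) gives peak 13: d1:13  d2:8  d3:4  d4:0  d5:0.
Shift Pump rebuild→3, Hull plate→2, Prop shaft→2.
Schedule Valve overhaul@1, Pump rebuild@3, Hull plate@2, Electrical panel@1, Prop shaft@2: d1:6  d2:6  d3:5  d4:4  d5:4 — peak 6.

6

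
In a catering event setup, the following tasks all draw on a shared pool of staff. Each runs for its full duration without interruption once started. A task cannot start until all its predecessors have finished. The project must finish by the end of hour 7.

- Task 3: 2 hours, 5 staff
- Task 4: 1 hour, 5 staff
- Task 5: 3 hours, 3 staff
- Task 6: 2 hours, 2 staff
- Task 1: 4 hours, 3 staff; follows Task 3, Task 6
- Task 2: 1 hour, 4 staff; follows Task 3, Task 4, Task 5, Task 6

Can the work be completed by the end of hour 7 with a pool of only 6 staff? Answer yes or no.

no

Total staffer-hours = 44; over 7 hours the average is 44/7 > 6, so some hour must exceed 6.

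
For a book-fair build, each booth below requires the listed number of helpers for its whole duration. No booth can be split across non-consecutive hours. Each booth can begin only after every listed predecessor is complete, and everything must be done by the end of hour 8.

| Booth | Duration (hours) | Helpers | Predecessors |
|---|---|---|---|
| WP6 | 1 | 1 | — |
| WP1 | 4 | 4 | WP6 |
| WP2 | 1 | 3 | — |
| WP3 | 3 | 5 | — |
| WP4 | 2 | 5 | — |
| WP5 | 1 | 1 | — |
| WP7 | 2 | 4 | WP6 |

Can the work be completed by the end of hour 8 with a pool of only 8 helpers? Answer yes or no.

The minimum achievable peak is 9; 8 < 9, so no feasible schedule stays within the cap.

no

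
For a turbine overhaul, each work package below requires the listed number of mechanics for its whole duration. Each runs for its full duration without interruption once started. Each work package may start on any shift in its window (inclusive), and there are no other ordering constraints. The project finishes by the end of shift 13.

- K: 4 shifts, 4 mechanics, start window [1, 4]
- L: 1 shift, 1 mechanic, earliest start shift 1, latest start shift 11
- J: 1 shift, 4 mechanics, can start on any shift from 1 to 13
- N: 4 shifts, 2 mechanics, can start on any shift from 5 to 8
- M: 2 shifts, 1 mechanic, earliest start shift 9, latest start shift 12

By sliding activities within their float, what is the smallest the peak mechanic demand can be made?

Early-start (K@1, L@1, J@1, N@5, M@9) gives peak 9: s1:9  s2:4  s3:4  s4:4  s5:2  s6:2  s7:2  s8:2  s9:1  s10:1  s11:0  s12:0  s13:0.
Shift L→5, J→6, N→7.
Schedule K@1, L@5, J@6, N@7, M@9: s1:4  s2:4  s3:4  s4:4  s5:1  s6:4  s7:2  s8:2  s9:3  s10:3  s11:0  s12:0  s13:0 — peak 4.

4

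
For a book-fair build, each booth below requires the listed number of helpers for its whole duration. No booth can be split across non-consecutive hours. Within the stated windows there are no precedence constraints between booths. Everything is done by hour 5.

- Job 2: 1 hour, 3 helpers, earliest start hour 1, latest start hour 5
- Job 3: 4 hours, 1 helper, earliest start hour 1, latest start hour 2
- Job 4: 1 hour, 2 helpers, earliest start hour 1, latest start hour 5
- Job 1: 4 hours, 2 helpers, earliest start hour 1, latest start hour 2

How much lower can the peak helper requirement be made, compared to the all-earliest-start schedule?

Early-start peak: h1:8  h2:3  h3:3  h4:3  h5:0 ⇒ 8.
Leveled (Job 2@1, Job 3@1, Job 4@5, Job 1@2): h1:4  h2:3  h3:3  h4:3  h5:4 ⇒ 4.
Reduction 8 − 4 = 4.

4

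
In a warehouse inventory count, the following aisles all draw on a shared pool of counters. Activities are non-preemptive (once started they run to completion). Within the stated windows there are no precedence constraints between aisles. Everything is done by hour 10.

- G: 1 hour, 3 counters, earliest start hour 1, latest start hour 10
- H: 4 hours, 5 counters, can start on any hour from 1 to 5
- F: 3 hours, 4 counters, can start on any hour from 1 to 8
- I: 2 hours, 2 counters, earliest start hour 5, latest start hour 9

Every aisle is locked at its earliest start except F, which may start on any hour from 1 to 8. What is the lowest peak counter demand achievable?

8

F@1: h1:12  h2:9  h3:9  h4:5  h5:2  h6:2  h7:0  h8:0  h9:0  h10:0 → peak 12
F@2: h1:8  h2:9  h3:9  h4:9  h5:2  h6:2  h7:0  h8:0  h9:0  h10:0 → peak 9
F@3: h1:8  h2:5  h3:9  h4:9  h5:6  h6:2  h7:0  h8:0  h9:0  h10:0 → peak 9
F@4: h1:8  h2:5  h3:5  h4:9  h5:6  h6:6  h7:0  h8:0  h9:0  h10:0 → peak 9
F@5: h1:8  h2:5  h3:5  h4:5  h5:6  h6:6  h7:4  h8:0  h9:0  h10:0 → peak 8
F@6: h1:8  h2:5  h3:5  h4:5  h5:2  h6:6  h7:4  h8:4  h9:0  h10:0 → peak 8
F@7: h1:8  h2:5  h3:5  h4:5  h5:2  h6:2  h7:4  h8:4  h9:4  h10:0 → peak 8
F@8: h1:8  h2:5  h3:5  h4:5  h5:2  h6:2  h7:0  h8:4  h9:4  h10:4 → peak 8
Best is F@5, peak 8.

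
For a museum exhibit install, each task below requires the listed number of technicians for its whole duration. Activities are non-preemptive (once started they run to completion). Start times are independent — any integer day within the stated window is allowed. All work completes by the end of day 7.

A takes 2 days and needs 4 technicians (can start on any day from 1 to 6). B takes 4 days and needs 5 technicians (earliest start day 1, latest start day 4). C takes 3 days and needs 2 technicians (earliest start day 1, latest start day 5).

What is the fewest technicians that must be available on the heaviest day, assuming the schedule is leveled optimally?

6

Early-start (A@1, B@1, C@1) gives peak 11: d1:11  d2:11  d3:7  d4:5  d5:0  d6:0  d7:0.
Shift B→4.
Schedule A@1, B@4, C@1: d1:6  d2:6  d3:2  d4:5  d5:5  d6:5  d7:5 — peak 6.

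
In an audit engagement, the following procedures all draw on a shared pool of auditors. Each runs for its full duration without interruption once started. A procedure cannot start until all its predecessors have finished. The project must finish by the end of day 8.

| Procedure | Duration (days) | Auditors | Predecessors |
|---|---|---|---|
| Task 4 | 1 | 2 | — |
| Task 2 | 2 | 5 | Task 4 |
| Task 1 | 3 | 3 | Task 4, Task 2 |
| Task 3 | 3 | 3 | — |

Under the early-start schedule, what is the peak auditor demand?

Early-start schedule: Task 4@1, Task 2@2, Task 1@4, Task 3@1.
Load per day: day 1: 5, day 2: 8, day 3: 8, day 4: 3, day 5: 3, day 6: 3, day 7: 0, day 8: 0.
Peak is 8.

8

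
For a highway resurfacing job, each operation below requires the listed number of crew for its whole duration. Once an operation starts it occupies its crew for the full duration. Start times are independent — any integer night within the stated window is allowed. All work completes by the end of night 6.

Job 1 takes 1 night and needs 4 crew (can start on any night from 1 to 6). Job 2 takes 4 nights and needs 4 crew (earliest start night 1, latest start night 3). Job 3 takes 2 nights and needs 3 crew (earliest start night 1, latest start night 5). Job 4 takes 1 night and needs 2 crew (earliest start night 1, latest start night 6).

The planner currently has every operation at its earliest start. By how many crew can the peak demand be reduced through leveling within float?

6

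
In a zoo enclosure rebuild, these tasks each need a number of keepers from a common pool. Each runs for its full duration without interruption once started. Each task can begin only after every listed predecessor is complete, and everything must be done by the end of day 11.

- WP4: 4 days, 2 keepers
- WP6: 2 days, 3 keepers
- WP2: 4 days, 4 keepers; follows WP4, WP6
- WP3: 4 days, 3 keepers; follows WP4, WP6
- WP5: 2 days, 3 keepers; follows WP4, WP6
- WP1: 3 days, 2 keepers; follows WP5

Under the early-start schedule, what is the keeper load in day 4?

At early start, day 4 has: WP4.
Demand: 2 = 2.

2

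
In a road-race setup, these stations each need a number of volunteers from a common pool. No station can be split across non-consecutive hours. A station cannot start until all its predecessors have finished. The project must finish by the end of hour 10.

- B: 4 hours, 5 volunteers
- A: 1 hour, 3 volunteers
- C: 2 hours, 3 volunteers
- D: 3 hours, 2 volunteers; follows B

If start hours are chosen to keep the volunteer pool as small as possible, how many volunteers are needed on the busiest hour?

5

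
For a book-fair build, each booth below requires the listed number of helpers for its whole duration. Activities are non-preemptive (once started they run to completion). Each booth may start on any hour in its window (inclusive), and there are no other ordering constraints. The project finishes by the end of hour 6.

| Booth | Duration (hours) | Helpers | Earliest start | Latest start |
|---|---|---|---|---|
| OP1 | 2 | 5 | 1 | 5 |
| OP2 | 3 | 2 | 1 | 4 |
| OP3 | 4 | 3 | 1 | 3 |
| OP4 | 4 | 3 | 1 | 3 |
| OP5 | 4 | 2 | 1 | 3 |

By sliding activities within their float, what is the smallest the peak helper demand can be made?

10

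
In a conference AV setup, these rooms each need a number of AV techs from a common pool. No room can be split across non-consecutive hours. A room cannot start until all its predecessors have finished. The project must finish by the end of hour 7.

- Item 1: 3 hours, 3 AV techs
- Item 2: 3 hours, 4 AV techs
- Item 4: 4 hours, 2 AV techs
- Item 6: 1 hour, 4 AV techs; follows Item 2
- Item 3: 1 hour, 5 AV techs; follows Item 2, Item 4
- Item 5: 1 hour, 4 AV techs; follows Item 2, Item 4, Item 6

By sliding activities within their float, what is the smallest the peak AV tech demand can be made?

Early-start (Item 1@1, Item 2@1, Item 4@1, Item 6@4, Item 3@5, Item 5@5) gives peak 9: h1:9  h2:9  h3:9  h4:6  h5:9  h6:0  h7:0.
Shift Item 1→4, Item 6→5, Item 3→7, Item 5→6.
Schedule Item 1@4, Item 2@1, Item 4@1, Item 6@5, Item 3@7, Item 5@6: h1:6  h2:6  h3:6  h4:5  h5:7  h6:7  h7:5 — peak 7.

7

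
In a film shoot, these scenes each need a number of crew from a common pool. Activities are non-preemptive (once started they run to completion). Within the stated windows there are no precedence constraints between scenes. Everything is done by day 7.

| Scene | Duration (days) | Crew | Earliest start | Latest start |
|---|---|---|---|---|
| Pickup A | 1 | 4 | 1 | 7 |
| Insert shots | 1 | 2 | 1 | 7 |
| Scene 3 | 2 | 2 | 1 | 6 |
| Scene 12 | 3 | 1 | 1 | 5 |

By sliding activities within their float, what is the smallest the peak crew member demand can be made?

4

Early-start (Pickup A@1, Insert shots@1, Scene 3@1, Scene 12@1) gives peak 9: d1:9  d2:3  d3:1  d4:0  d5:0  d6:0  d7:0.
Shift Insert shots→2, Scene 3→2, Scene 12→3.
Schedule Pickup A@1, Insert shots@2, Scene 3@2, Scene 12@3: d1:4  d2:4  d3:3  d4:1  d5:1  d6:0  d7:0 — peak 4.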